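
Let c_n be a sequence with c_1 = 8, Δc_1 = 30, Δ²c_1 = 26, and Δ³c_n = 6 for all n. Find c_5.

Build the table forward from the leading diagonal:
Third differences: 6  6  6  6  6
Second differences: 26  32  38  44  50
First differences: 30  56  88  126  170
c: 8  38  94  182  308

308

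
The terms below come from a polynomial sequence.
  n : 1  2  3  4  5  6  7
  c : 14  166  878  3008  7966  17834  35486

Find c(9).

110318

First differences: 152  712  2130  4958  9868  17652
Second differences: 560  1418  2828  4910  7784
Third differences: 858  1410  2082  2874
Fourth differences: 552  672  792
Fifth differences: 120  120
Fifth differences constant at 120.
792 + 120 = 912;  2874 + 912 = 3786;  7784 + 3786 = 11570;  17652 + 11570 = 29222;  35486 + 29222 = 64708
912 + 120 = 1032;  3786 + 1032 = 4818;  11570 + 4818 = 16388;  29222 + 16388 = 45610;  64708 + 45610 = 110318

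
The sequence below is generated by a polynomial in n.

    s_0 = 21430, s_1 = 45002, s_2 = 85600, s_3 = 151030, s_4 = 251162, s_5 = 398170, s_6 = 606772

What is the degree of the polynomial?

5

23572, 40598, 65430, 100132, 147008, 208602
17026, 24832, 34702, 46876, 61594
7806, 9870, 12174, 14718
2064, 2304, 2544
240, 240
The fifth differences are constant, so the polynomial has degree 5.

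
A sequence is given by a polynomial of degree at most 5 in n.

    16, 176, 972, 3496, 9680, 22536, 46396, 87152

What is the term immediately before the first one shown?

D1: 160, 796, 2524, 6184, 12856, 23860, 40756
D2: 636, 1728, 3660, 6672, 11004, 16896
D3: 1092, 1932, 3012, 4332, 5892
D4: 840, 1080, 1320, 1560
D5: 240, 240, 240
The fifth differences are constant at 240.
Work back: 840 − 240 = 600;  1092 − 600 = 492;  636 − 492 = 144;  160 − 144 = 16;  16 − 16 = 0

0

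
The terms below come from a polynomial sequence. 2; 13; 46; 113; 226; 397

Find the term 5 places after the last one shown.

11 , 33 , 67 , 113 , 171
22 , 34 , 46 , 58
12 , 12 , 12
Constant third difference = 12, so extend:
58 + 12 = 70;  171 + 70 = 241;  397 + 241 = 638
70 + 12 = 82;  241 + 82 = 323;  638 + 323 = 961
82 + 12 = 94;  323 + 94 = 417;  961 + 417 = 1378
94 + 12 = 106;  417 + 106 = 523;  1378 + 523 = 1901
106 + 12 = 118;  523 + 118 = 641;  1901 + 641 = 2542

2542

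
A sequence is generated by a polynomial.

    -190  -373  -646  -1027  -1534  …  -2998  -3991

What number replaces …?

-2185

Using the first 5 terms:
D1: -183, -273, -381, -507
D2: -90, -108, -126
D3: -18, -18
Constant third difference = -18.
Extend forward: -126 − 18 = -144;  -507 − 144 = -651;  -1534 − 651 = -2185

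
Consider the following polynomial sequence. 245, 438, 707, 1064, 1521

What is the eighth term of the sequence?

First differences: 193 , 269 , 357 , 457
Second differences: 76 , 88 , 100
Third differences: 12 , 12
Third differences constant at 12.
100 + 12 = 112;  457 + 112 = 569;  1521 + 569 = 2090
112 + 12 = 124;  569 + 124 = 693;  2090 + 693 = 2783
124 + 12 = 136;  693 + 136 = 829;  2783 + 829 = 3612

3612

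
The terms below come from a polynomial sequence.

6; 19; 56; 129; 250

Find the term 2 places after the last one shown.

D1: 13, 37, 73, 121
D2: 24, 36, 48
D3: 12, 12
The third differences are constant (12).
48 + 12 = 60;  121 + 60 = 181;  250 + 181 = 431
60 + 12 = 72;  181 + 72 = 253;  431 + 253 = 684

684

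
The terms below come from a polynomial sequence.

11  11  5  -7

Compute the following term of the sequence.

-25

0  -6  -12
-6  -6
Constant second difference = -6, so extend:
-12 − 6 = -18;  -7 − 18 = -25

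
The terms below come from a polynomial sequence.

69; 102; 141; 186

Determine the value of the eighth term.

Δ: 33, 39, 45
Δ²: 6, 6
Second differences constant at 6.
45 + 6 = 51;  186 + 51 = 237
51 + 6 = 57;  237 + 57 = 294
57 + 6 = 63;  294 + 63 = 357
63 + 6 = 69;  357 + 69 = 426

426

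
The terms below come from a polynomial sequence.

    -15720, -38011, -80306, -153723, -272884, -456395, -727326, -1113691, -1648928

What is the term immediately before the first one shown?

-22291, -42295, -73417, -119161, -183511, -270931, -386365, -535237
-20004, -31122, -45744, -64350, -87420, -115434, -148872
-11118, -14622, -18606, -23070, -28014, -33438
-3504, -3984, -4464, -4944, -5424
-480, -480, -480, -480
The fifth differences are constant at -480.
Work back: -3504 + 480 = -3024;  -11118 + 3024 = -8094;  -20004 + 8094 = -11910;  -22291 + 11910 = -10381;  -15720 + 10381 = -5339

-5339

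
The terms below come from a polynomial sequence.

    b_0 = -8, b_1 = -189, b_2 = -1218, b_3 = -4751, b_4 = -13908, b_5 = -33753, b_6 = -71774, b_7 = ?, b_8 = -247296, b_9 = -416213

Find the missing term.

Using the first 7 terms:
-181  -1029  -3533  -9157  -19845  -38021
-848  -2504  -5624  -10688  -18176
-1656  -3120  -5064  -7488
-1464  -1944  -2424
-480  -480
Constant fifth difference = -480.
Extend forward: -2424 − 480 = -2904;  -7488 − 2904 = -10392;  -18176 − 10392 = -28568;  -38021 − 28568 = -66589;  -71774 − 66589 = -138363

-138363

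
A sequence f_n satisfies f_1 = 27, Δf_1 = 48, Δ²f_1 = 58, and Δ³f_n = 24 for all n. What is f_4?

Build the table forward from the leading diagonal:
Third differences: 24  24  24  24
Second differences: 58  82  106  130
First differences: 48  106  188  294
f: 27  75  181  369

369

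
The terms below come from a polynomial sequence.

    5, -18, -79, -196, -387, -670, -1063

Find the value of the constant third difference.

-18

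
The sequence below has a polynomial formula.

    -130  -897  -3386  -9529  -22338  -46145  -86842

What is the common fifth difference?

-240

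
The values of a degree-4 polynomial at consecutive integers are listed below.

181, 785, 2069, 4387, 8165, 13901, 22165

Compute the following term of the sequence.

33599

Δ: 604 , 1284 , 2318 , 3778 , 5736 , 8264
Δ²: 680 , 1034 , 1460 , 1958 , 2528
Δ³: 354 , 426 , 498 , 570
Δ⁴: 72 , 72 , 72
The fourth differences are constant (72).
570 + 72 = 642;  2528 + 642 = 3170;  8264 + 3170 = 11434;  22165 + 11434 = 33599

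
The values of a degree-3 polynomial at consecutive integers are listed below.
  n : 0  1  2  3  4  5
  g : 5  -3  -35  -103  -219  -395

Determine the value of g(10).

Δ: -8  -32  -68  -116  -176
Δ²: -24  -36  -48  -60
Δ³: -12  -12  -12
The third differences are constant (-12).
-60 − 12 = -72;  -176 − 72 = -248;  -395 − 248 = -643
-72 − 12 = -84;  -248 − 84 = -332;  -643 − 332 = -975
-84 − 12 = -96;  -332 − 96 = -428;  -975 − 428 = -1403
-96 − 12 = -108;  -428 − 108 = -536;  -1403 − 536 = -1939
-108 − 12 = -120;  -536 − 120 = -656;  -1939 − 656 = -2595

-2595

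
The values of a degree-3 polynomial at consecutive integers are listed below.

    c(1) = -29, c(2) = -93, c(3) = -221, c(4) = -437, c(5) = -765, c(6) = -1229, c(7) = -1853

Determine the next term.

-2661

Δ: -64  -128  -216  -328  -464  -624
Δ²: -64  -88  -112  -136  -160
Δ³: -24  -24  -24  -24
Constant third difference = -24, so extend:
-160 − 24 = -184;  -624 − 184 = -808;  -1853 − 808 = -2661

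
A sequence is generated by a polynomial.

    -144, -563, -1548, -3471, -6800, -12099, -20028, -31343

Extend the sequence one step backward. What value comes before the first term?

D1: -419  -985  -1923  -3329  -5299  -7929  -11315
D2: -566  -938  -1406  -1970  -2630  -3386
D3: -372  -468  -564  -660  -756
D4: -96  -96  -96  -96
The fourth differences are constant at -96.
Work back: -372 + 96 = -276;  -566 + 276 = -290;  -419 + 290 = -129;  -144 + 129 = -15

-15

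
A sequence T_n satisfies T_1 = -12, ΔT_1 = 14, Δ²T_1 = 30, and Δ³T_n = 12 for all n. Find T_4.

132

Build the table forward from the leading diagonal:
Δ³: 12  12  12  12
Δ²: 30  42  54  66
Δ: 14  44  86  140
T: -12  2  46  132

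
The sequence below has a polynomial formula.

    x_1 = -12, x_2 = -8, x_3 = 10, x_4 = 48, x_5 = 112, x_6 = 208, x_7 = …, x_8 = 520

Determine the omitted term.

342

Using the first 6 terms:
First differences: 4, 18, 38, 64, 96
Second differences: 14, 20, 26, 32
Third differences: 6, 6, 6
Constant third difference = 6.
Extend forward: 32 + 6 = 38;  96 + 38 = 134;  208 + 134 = 342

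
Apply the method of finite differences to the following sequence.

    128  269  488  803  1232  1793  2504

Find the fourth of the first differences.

429

First differences: 141, 219, 315, 429, 561, 711
Second differences: 78, 96, 114, 132, 150
Third differences: 18, 18, 18, 18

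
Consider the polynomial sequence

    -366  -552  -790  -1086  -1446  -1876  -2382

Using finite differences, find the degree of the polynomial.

Δ: -186, -238, -296, -360, -430, -506
Δ²: -52, -58, -64, -70, -76
Δ³: -6, -6, -6, -6
The third differences are constant, so the polynomial has degree 3.

3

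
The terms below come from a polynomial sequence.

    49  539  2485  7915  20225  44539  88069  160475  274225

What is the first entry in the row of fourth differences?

D1: 490, 1946, 5430, 12310, 24314, 43530, 72406, 113750
D2: 1456, 3484, 6880, 12004, 19216, 28876, 41344
D3: 2028, 3396, 5124, 7212, 9660, 12468
D4: 1368, 1728, 2088, 2448, 2808
D5: 360, 360, 360, 360

1368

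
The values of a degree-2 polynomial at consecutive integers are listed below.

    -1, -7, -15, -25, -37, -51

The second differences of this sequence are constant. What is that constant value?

First differences: -6, -8, -10, -12, -14
Second differences: -2, -2, -2, -2

-2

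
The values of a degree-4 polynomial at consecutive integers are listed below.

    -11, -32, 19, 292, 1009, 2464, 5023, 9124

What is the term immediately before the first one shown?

Δ: -21, 51, 273, 717, 1455, 2559, 4101
Δ²: 72, 222, 444, 738, 1104, 1542
Δ³: 150, 222, 294, 366, 438
Δ⁴: 72, 72, 72, 72
The fourth differences are constant at 72.
Work back: 150 − 72 = 78;  72 − 78 = -6;  -21 + 6 = -15;  -11 + 15 = 4

4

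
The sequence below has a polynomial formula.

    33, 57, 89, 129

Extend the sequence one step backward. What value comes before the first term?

First differences: 24  32  40
Second differences: 8  8
The second differences are constant at 8.
Work back: 24 − 8 = 16;  33 − 16 = 17

17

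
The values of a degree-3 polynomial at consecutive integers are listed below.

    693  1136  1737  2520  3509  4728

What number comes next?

443  601  783  989  1219
158  182  206  230
24  24  24
Third differences constant at 24.
230 + 24 = 254;  1219 + 254 = 1473;  4728 + 1473 = 6201

6201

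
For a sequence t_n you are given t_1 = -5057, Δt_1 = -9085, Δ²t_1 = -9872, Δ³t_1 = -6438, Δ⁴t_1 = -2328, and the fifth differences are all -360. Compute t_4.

-68366

Build the table forward from the leading diagonal:
D5: -360  -360  -360  -360
D4: -2328  -2688  -3048  -3408
D3: -6438  -8766  -11454  -14502
D2: -9872  -16310  -25076  -36530
D1: -9085  -18957  -35267  -60343
t: -5057  -14142  -33099  -68366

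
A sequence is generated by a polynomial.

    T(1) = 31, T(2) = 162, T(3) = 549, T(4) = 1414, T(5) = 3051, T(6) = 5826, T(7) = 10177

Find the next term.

Δ: 131, 387, 865, 1637, 2775, 4351
Δ²: 256, 478, 772, 1138, 1576
Δ³: 222, 294, 366, 438
Δ⁴: 72, 72, 72
The fourth differences are constant (72).
438 + 72 = 510;  1576 + 510 = 2086;  4351 + 2086 = 6437;  10177 + 6437 = 16614

16614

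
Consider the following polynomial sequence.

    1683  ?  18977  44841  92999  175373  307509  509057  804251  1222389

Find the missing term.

6629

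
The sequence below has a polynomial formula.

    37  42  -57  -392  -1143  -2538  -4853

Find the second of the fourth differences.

Δ: 5, -99, -335, -751, -1395, -2315
Δ²: -104, -236, -416, -644, -920
Δ³: -132, -180, -228, -276
Δ⁴: -48, -48, -48

-48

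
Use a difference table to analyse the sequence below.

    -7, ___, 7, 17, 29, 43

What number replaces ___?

Using the last 4 terms:
First differences: 10  12  14
Second differences: 2  2
Constant second difference = 2.
Extend backward: 10 − 2 = 8;  7 − 8 = -1

-1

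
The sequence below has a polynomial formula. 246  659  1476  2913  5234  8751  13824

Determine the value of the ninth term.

30318

D1: 413  817  1437  2321  3517  5073
D2: 404  620  884  1196  1556
D3: 216  264  312  360
D4: 48  48  48
Constant fourth difference = 48, so extend:
360 + 48 = 408;  1556 + 408 = 1964;  5073 + 1964 = 7037;  13824 + 7037 = 20861
408 + 48 = 456;  1964 + 456 = 2420;  7037 + 2420 = 9457;  20861 + 9457 = 30318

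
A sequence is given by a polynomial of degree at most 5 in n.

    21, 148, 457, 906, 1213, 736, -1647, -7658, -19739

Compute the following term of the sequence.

Δ: 127 , 309 , 449 , 307 , -477 , -2383 , -6011 , -12081
Δ²: 182 , 140 , -142 , -784 , -1906 , -3628 , -6070
Δ³: -42 , -282 , -642 , -1122 , -1722 , -2442
Δ⁴: -240 , -360 , -480 , -600 , -720
Δ⁵: -120 , -120 , -120 , -120
The fifth differences are constant (-120).
-720 − 120 = -840;  -2442 − 840 = -3282;  -6070 − 3282 = -9352;  -12081 − 9352 = -21433;  -19739 − 21433 = -41172

-41172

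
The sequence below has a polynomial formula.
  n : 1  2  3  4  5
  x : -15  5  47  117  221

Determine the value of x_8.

D1: 20, 42, 70, 104
D2: 22, 28, 34
D3: 6, 6
Third differences constant at 6.
34 + 6 = 40;  104 + 40 = 144;  221 + 144 = 365
40 + 6 = 46;  144 + 46 = 190;  365 + 190 = 555
46 + 6 = 52;  190 + 52 = 242;  555 + 242 = 797

797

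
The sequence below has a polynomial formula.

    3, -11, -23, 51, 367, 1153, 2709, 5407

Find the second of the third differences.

First differences: -14, -12, 74, 316, 786, 1556, 2698
Second differences: 2, 86, 242, 470, 770, 1142
Third differences: 84, 156, 228, 300, 372
Fourth differences: 72, 72, 72, 72

156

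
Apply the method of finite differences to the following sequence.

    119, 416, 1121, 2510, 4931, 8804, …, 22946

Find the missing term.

14621

Using the first 6 terms:
D1: 297  705  1389  2421  3873
D2: 408  684  1032  1452
D3: 276  348  420
D4: 72  72
Constant fourth difference = 72.
Extend forward: 420 + 72 = 492;  1452 + 492 = 1944;  3873 + 1944 = 5817;  8804 + 5817 = 14621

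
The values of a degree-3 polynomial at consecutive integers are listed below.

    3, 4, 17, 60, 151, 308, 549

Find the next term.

892

1 , 13 , 43 , 91 , 157 , 241
12 , 30 , 48 , 66 , 84
18 , 18 , 18 , 18
The third differences are constant (18).
84 + 18 = 102;  241 + 102 = 343;  549 + 343 = 892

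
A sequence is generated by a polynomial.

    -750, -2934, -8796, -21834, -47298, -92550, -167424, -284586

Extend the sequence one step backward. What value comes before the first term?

D1: -2184  -5862  -13038  -25464  -45252  -74874  -117162
D2: -3678  -7176  -12426  -19788  -29622  -42288
D3: -3498  -5250  -7362  -9834  -12666
D4: -1752  -2112  -2472  -2832
D5: -360  -360  -360
The fifth differences are constant at -360.
Work back: -1752 + 360 = -1392;  -3498 + 1392 = -2106;  -3678 + 2106 = -1572;  -2184 + 1572 = -612;  -750 + 612 = -138

-138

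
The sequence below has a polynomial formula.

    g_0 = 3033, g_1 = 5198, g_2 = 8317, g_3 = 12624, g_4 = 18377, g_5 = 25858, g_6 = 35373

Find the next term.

D1: 2165, 3119, 4307, 5753, 7481, 9515
D2: 954, 1188, 1446, 1728, 2034
D3: 234, 258, 282, 306
D4: 24, 24, 24
The fourth differences are constant (24).
306 + 24 = 330;  2034 + 330 = 2364;  9515 + 2364 = 11879;  35373 + 11879 = 47252

47252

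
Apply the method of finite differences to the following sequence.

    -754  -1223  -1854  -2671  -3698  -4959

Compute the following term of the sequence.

First differences: -469, -631, -817, -1027, -1261
Second differences: -162, -186, -210, -234
Third differences: -24, -24, -24
Constant third difference = -24, so extend:
-234 − 24 = -258;  -1261 − 258 = -1519;  -4959 − 1519 = -6478

-6478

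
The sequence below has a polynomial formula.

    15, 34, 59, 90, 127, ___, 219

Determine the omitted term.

Using the first 5 terms:
First differences: 19  25  31  37
Second differences: 6  6  6
Constant second difference = 6.
Extend forward: 37 + 6 = 43;  127 + 43 = 170

170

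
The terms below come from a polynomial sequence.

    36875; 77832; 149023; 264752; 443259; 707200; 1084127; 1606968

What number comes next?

First differences: 40957, 71191, 115729, 178507, 263941, 376927, 522841
Second differences: 30234, 44538, 62778, 85434, 112986, 145914
Third differences: 14304, 18240, 22656, 27552, 32928
Fourth differences: 3936, 4416, 4896, 5376
Fifth differences: 480, 480, 480
The fifth differences are constant (480).
5376 + 480 = 5856;  32928 + 5856 = 38784;  145914 + 38784 = 184698;  522841 + 184698 = 707539;  1606968 + 707539 = 2314507

2314507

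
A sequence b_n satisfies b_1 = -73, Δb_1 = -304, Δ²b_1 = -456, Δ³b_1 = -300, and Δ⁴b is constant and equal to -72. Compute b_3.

-1137

Build the table forward from the leading diagonal:
D4: -72  -72  -72
D3: -300  -372  -444
D2: -456  -756  -1128
D1: -304  -760  -1516
b: -73  -377  -1137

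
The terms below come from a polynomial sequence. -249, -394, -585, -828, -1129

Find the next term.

-1494

Δ: -145, -191, -243, -301
Δ²: -46, -52, -58
Δ³: -6, -6
Constant third difference = -6, so extend:
-58 − 6 = -64;  -301 − 64 = -365;  -1129 − 365 = -1494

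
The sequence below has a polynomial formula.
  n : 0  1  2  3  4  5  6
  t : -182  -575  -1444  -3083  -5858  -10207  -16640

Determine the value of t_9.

Δ: -393  -869  -1639  -2775  -4349  -6433
Δ²: -476  -770  -1136  -1574  -2084
Δ³: -294  -366  -438  -510
Δ⁴: -72  -72  -72
The fourth differences are constant (-72).
-510 − 72 = -582;  -2084 − 582 = -2666;  -6433 − 2666 = -9099;  -16640 − 9099 = -25739
-582 − 72 = -654;  -2666 − 654 = -3320;  -9099 − 3320 = -12419;  -25739 − 12419 = -38158
-654 − 72 = -726;  -3320 − 726 = -4046;  -12419 − 4046 = -16465;  -38158 − 16465 = -54623

-54623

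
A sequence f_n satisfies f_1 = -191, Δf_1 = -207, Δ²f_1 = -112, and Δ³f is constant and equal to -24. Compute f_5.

Build the table forward from the leading diagonal:
Third differences: -24  -24  -24  -24  -24
Second differences: -112  -136  -160  -184  -208
First differences: -207  -319  -455  -615  -799
f: -191  -398  -717  -1172  -1787

-1787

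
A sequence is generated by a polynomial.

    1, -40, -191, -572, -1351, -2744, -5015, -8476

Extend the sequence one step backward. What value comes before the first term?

4

First differences: -41  -151  -381  -779  -1393  -2271  -3461
Second differences: -110  -230  -398  -614  -878  -1190
Third differences: -120  -168  -216  -264  -312
Fourth differences: -48  -48  -48  -48
The fourth differences are constant at -48.
Work back: -120 + 48 = -72;  -110 + 72 = -38;  -41 + 38 = -3;  1 + 3 = 4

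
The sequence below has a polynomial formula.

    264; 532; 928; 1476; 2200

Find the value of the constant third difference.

24

First differences: 268, 396, 548, 724
Second differences: 128, 152, 176
Third differences: 24, 24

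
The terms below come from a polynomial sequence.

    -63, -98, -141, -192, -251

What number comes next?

D1: -35, -43, -51, -59
D2: -8, -8, -8
The second differences are constant (-8).
-59 − 8 = -67;  -251 − 67 = -318

-318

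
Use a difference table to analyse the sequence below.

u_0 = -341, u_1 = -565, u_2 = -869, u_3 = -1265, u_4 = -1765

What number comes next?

-2381

-224 , -304 , -396 , -500
-80 , -92 , -104
-12 , -12
The third differences are constant (-12).
-104 − 12 = -116;  -500 − 116 = -616;  -1765 − 616 = -2381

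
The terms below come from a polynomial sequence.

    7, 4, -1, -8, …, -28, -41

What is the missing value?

Using the first 4 terms:
First differences: -3, -5, -7
Second differences: -2, -2
Constant second difference = -2.
Extend forward: -7 − 2 = -9;  -8 − 9 = -17

-17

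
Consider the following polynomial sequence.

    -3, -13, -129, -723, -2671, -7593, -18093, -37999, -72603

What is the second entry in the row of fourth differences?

Δ: -10, -116, -594, -1948, -4922, -10500, -19906, -34604
Δ²: -106, -478, -1354, -2974, -5578, -9406, -14698
Δ³: -372, -876, -1620, -2604, -3828, -5292
Δ⁴: -504, -744, -984, -1224, -1464
Δ⁵: -240, -240, -240, -240

-744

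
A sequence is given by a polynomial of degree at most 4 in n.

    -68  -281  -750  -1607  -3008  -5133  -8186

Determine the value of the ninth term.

-18012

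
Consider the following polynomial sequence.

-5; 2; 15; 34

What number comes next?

First differences: 7 , 13 , 19
Second differences: 6 , 6
Constant second difference = 6, so extend:
19 + 6 = 25;  34 + 25 = 59

59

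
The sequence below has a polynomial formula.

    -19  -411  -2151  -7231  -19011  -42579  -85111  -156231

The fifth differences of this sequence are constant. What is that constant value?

First differences: -392, -1740, -5080, -11780, -23568, -42532, -71120
Second differences: -1348, -3340, -6700, -11788, -18964, -28588
Third differences: -1992, -3360, -5088, -7176, -9624
Fourth differences: -1368, -1728, -2088, -2448
Fifth differences: -360, -360, -360

-360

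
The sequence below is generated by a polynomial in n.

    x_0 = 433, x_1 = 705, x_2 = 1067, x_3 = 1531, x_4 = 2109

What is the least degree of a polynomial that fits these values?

D1: 272, 362, 464, 578
D2: 90, 102, 114
D3: 12, 12
The third differences are constant, so the polynomial has degree 3.

3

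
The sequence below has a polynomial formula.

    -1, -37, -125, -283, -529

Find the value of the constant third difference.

-18

Δ: -36, -88, -158, -246
Δ²: -52, -70, -88
Δ³: -18, -18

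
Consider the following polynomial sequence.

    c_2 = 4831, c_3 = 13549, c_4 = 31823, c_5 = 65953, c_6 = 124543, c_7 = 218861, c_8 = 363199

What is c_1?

1313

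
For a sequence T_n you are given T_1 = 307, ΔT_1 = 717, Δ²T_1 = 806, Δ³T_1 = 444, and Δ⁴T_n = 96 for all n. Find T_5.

9883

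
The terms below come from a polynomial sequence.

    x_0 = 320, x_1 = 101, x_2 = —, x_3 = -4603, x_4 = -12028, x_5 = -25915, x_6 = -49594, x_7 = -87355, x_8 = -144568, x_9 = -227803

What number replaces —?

Using the last 7 terms:
First differences: -7425  -13887  -23679  -37761  -57213  -83235
Second differences: -6462  -9792  -14082  -19452  -26022
Third differences: -3330  -4290  -5370  -6570
Fourth differences: -960  -1080  -1200
Fifth differences: -120  -120
Constant fifth difference = -120.
Extend backward: -960 + 120 = -840;  -3330 + 840 = -2490;  -6462 + 2490 = -3972;  -7425 + 3972 = -3453;  -4603 + 3453 = -1150

-1150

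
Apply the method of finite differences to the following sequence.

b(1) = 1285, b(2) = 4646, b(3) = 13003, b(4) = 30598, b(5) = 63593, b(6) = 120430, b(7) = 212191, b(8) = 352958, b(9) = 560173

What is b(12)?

1812886

3361 , 8357 , 17595 , 32995 , 56837 , 91761 , 140767 , 207215
4996 , 9238 , 15400 , 23842 , 34924 , 49006 , 66448
4242 , 6162 , 8442 , 11082 , 14082 , 17442
1920 , 2280 , 2640 , 3000 , 3360
360 , 360 , 360 , 360
Fifth differences constant at 360.
3360 + 360 = 3720;  17442 + 3720 = 21162;  66448 + 21162 = 87610;  207215 + 87610 = 294825;  560173 + 294825 = 854998
3720 + 360 = 4080;  21162 + 4080 = 25242;  87610 + 25242 = 112852;  294825 + 112852 = 407677;  854998 + 407677 = 1262675
4080 + 360 = 4440;  25242 + 4440 = 29682;  112852 + 29682 = 142534;  407677 + 142534 = 550211;  1262675 + 550211 = 1812886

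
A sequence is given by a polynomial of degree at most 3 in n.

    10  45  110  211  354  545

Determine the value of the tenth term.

1909

First differences: 35, 65, 101, 143, 191
Second differences: 30, 36, 42, 48
Third differences: 6, 6, 6
The third differences are constant (6).
48 + 6 = 54;  191 + 54 = 245;  545 + 245 = 790
54 + 6 = 60;  245 + 60 = 305;  790 + 305 = 1095
60 + 6 = 66;  305 + 66 = 371;  1095 + 371 = 1466
66 + 6 = 72;  371 + 72 = 443;  1466 + 443 = 1909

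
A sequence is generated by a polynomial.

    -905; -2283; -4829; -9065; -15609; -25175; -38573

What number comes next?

-56709

D1: -1378, -2546, -4236, -6544, -9566, -13398
D2: -1168, -1690, -2308, -3022, -3832
D3: -522, -618, -714, -810
D4: -96, -96, -96
Constant fourth difference = -96, so extend:
-810 − 96 = -906;  -3832 − 906 = -4738;  -13398 − 4738 = -18136;  -38573 − 18136 = -56709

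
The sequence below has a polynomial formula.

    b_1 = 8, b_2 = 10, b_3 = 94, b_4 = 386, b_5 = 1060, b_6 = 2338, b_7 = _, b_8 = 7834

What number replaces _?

4490

Using the first 6 terms:
First differences: 2, 84, 292, 674, 1278
Second differences: 82, 208, 382, 604
Third differences: 126, 174, 222
Fourth differences: 48, 48
Constant fourth difference = 48.
Extend forward: 222 + 48 = 270;  604 + 270 = 874;  1278 + 874 = 2152;  2338 + 2152 = 4490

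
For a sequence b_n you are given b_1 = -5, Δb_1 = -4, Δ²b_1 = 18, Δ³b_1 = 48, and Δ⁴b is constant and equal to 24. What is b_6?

Build the table forward from the leading diagonal:
Fourth differences: 24, 24, 24, 24, 24, 24
Third differences: 48, 72, 96, 120, 144, 168
Second differences: 18, 66, 138, 234, 354, 498
First differences: -4, 14, 80, 218, 452, 806
b: -5, -9, 5, 85, 303, 755

755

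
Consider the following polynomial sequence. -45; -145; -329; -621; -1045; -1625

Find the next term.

-2385

-100 , -184 , -292 , -424 , -580
-84 , -108 , -132 , -156
-24 , -24 , -24
Third differences constant at -24.
-156 − 24 = -180;  -580 − 180 = -760;  -1625 − 760 = -2385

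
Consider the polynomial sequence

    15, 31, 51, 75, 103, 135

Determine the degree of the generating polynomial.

2

16, 20, 24, 28, 32
4, 4, 4, 4
The second differences are constant, so the polynomial has degree 2.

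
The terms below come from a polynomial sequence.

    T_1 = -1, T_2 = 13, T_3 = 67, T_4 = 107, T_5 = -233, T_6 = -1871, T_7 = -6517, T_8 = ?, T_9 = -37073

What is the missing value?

Using the first 7 terms:
First differences: 14  54  40  -340  -1638  -4646
Second differences: 40  -14  -380  -1298  -3008
Third differences: -54  -366  -918  -1710
Fourth differences: -312  -552  -792
Fifth differences: -240  -240
Constant fifth difference = -240.
Extend forward: -792 − 240 = -1032;  -1710 − 1032 = -2742;  -3008 − 2742 = -5750;  -4646 − 5750 = -10396;  -6517 − 10396 = -16913

-16913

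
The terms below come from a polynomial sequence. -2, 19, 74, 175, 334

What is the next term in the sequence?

563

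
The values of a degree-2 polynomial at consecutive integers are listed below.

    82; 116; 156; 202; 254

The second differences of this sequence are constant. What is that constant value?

Δ: 34, 40, 46, 52
Δ²: 6, 6, 6

6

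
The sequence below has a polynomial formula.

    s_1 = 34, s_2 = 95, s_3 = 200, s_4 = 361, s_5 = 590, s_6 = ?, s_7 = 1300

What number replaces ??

Using the first 5 terms:
D1: 61  105  161  229
D2: 44  56  68
D3: 12  12
Constant third difference = 12.
Extend forward: 68 + 12 = 80;  229 + 80 = 309;  590 + 309 = 899

899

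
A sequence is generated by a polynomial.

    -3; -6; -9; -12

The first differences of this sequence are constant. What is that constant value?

-3

D1: -3, -3, -3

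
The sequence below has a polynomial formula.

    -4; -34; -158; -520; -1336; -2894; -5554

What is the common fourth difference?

-72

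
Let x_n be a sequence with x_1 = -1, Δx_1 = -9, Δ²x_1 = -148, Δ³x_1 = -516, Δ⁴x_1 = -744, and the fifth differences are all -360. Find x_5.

-3733

Build the table forward from the leading diagonal:
Δ⁵: -360  -360  -360  -360  -360
Δ⁴: -744  -1104  -1464  -1824  -2184
Δ³: -516  -1260  -2364  -3828  -5652
Δ²: -148  -664  -1924  -4288  -8116
Δ: -9  -157  -821  -2745  -7033
x: -1  -10  -167  -988  -3733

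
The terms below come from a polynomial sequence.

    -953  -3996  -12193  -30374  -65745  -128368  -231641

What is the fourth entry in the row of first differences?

-35371

First differences: -3043, -8197, -18181, -35371, -62623, -103273
Second differences: -5154, -9984, -17190, -27252, -40650
Third differences: -4830, -7206, -10062, -13398
Fourth differences: -2376, -2856, -3336
Fifth differences: -480, -480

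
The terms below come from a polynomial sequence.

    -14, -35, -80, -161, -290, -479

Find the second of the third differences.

-12

Δ: -21, -45, -81, -129, -189
Δ²: -24, -36, -48, -60
Δ³: -12, -12, -12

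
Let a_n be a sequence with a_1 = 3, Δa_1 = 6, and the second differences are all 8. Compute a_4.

45

Build the table forward from the leading diagonal:
Second differences: 8, 8, 8, 8
First differences: 6, 14, 22, 30
a: 3, 9, 23, 45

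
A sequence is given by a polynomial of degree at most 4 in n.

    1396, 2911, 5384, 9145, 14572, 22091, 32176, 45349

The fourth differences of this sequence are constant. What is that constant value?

48

D1: 1515, 2473, 3761, 5427, 7519, 10085, 13173
D2: 958, 1288, 1666, 2092, 2566, 3088
D3: 330, 378, 426, 474, 522
D4: 48, 48, 48, 48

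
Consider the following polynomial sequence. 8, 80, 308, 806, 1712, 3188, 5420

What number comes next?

8618

Δ: 72, 228, 498, 906, 1476, 2232
Δ²: 156, 270, 408, 570, 756
Δ³: 114, 138, 162, 186
Δ⁴: 24, 24, 24
Fourth differences constant at 24.
186 + 24 = 210;  756 + 210 = 966;  2232 + 966 = 3198;  5420 + 3198 = 8618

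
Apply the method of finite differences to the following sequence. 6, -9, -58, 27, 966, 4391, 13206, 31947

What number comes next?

67142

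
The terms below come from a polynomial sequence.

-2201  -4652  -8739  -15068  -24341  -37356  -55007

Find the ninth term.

-108273

Δ: -2451, -4087, -6329, -9273, -13015, -17651
Δ²: -1636, -2242, -2944, -3742, -4636
Δ³: -606, -702, -798, -894
Δ⁴: -96, -96, -96
Fourth differences constant at -96.
-894 − 96 = -990;  -4636 − 990 = -5626;  -17651 − 5626 = -23277;  -55007 − 23277 = -78284
-990 − 96 = -1086;  -5626 − 1086 = -6712;  -23277 − 6712 = -29989;  -78284 − 29989 = -108273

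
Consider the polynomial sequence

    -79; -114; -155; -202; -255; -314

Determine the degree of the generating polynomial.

2

D1: -35, -41, -47, -53, -59
D2: -6, -6, -6, -6
The second differences are constant, so the polynomial has degree 2.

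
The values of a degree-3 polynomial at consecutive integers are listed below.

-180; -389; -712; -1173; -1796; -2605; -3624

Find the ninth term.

-6388

D1: -209, -323, -461, -623, -809, -1019
D2: -114, -138, -162, -186, -210
D3: -24, -24, -24, -24
Constant third difference = -24, so extend:
-210 − 24 = -234;  -1019 − 234 = -1253;  -3624 − 1253 = -4877
-234 − 24 = -258;  -1253 − 258 = -1511;  -4877 − 1511 = -6388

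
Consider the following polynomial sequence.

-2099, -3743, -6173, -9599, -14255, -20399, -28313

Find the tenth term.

-65855

-1644 , -2430 , -3426 , -4656 , -6144 , -7914
-786 , -996 , -1230 , -1488 , -1770
-210 , -234 , -258 , -282
-24 , -24 , -24
The fourth differences are constant (-24).
-282 − 24 = -306;  -1770 − 306 = -2076;  -7914 − 2076 = -9990;  -28313 − 9990 = -38303
-306 − 24 = -330;  -2076 − 330 = -2406;  -9990 − 2406 = -12396;  -38303 − 12396 = -50699
-330 − 24 = -354;  -2406 − 354 = -2760;  -12396 − 2760 = -15156;  -50699 − 15156 = -65855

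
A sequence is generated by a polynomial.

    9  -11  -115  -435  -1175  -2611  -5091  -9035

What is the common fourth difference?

-72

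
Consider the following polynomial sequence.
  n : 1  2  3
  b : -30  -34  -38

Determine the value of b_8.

First differences: -4 , -4
The first differences are constant (-4).
-38 − 4 = -42
-42 − 4 = -46
-46 − 4 = -50
-50 − 4 = -54
-54 − 4 = -58

-58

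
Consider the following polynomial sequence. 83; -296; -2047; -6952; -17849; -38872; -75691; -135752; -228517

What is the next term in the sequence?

-365704

First differences: -379, -1751, -4905, -10897, -21023, -36819, -60061, -92765
Second differences: -1372, -3154, -5992, -10126, -15796, -23242, -32704
Third differences: -1782, -2838, -4134, -5670, -7446, -9462
Fourth differences: -1056, -1296, -1536, -1776, -2016
Fifth differences: -240, -240, -240, -240
Fifth differences constant at -240.
-2016 − 240 = -2256;  -9462 − 2256 = -11718;  -32704 − 11718 = -44422;  -92765 − 44422 = -137187;  -228517 − 137187 = -365704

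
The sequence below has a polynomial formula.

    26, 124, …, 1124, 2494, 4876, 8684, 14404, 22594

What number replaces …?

424

Using the last 6 terms:
First differences: 1370  2382  3808  5720  8190
Second differences: 1012  1426  1912  2470
Third differences: 414  486  558
Fourth differences: 72  72
Constant fourth difference = 72.
Extend backward: 414 − 72 = 342;  1012 − 342 = 670;  1370 − 670 = 700;  1124 − 700 = 424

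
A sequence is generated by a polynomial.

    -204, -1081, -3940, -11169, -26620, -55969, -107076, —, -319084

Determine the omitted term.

-190345

Using the first 7 terms:
-877  -2859  -7229  -15451  -29349  -51107
-1982  -4370  -8222  -13898  -21758
-2388  -3852  -5676  -7860
-1464  -1824  -2184
-360  -360
Constant fifth difference = -360.
Extend forward: -2184 − 360 = -2544;  -7860 − 2544 = -10404;  -21758 − 10404 = -32162;  -51107 − 32162 = -83269;  -107076 − 83269 = -190345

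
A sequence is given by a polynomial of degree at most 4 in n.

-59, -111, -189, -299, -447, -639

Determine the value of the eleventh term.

-2469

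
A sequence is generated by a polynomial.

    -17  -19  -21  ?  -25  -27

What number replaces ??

-23

Using the first 3 terms:
Δ: -2, -2
Constant first difference = -2.
Extend forward: -21 − 2 = -23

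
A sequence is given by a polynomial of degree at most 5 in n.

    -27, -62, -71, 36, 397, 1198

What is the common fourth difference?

48

Δ: -35, -9, 107, 361, 801
Δ²: 26, 116, 254, 440
Δ³: 90, 138, 186
Δ⁴: 48, 48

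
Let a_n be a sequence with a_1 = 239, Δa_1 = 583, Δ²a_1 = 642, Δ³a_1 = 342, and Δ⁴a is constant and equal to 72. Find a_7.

21287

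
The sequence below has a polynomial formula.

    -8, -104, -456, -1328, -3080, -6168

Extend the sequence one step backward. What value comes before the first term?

Δ: -96  -352  -872  -1752  -3088
Δ²: -256  -520  -880  -1336
Δ³: -264  -360  -456
Δ⁴: -96  -96
The fourth differences are constant at -96.
Work back: -264 + 96 = -168;  -256 + 168 = -88;  -96 + 88 = -8;  -8 + 8 = 0

0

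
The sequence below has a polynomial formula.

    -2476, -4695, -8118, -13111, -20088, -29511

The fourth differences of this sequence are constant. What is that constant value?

D1: -2219, -3423, -4993, -6977, -9423
D2: -1204, -1570, -1984, -2446
D3: -366, -414, -462
D4: -48, -48

-48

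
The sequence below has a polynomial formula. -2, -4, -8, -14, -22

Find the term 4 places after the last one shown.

-74

D1: -2  -4  -6  -8
D2: -2  -2  -2
Second differences constant at -2.
-8 − 2 = -10;  -22 − 10 = -32
-10 − 2 = -12;  -32 − 12 = -44
-12 − 2 = -14;  -44 − 14 = -58
-14 − 2 = -16;  -58 − 16 = -74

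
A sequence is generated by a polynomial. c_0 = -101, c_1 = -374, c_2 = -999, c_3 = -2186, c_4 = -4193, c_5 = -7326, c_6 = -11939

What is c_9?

First differences: -273 , -625 , -1187 , -2007 , -3133 , -4613
Second differences: -352 , -562 , -820 , -1126 , -1480
Third differences: -210 , -258 , -306 , -354
Fourth differences: -48 , -48 , -48
Fourth differences constant at -48.
-354 − 48 = -402;  -1480 − 402 = -1882;  -4613 − 1882 = -6495;  -11939 − 6495 = -18434
-402 − 48 = -450;  -1882 − 450 = -2332;  -6495 − 2332 = -8827;  -18434 − 8827 = -27261
-450 − 48 = -498;  -2332 − 498 = -2830;  -8827 − 2830 = -11657;  -27261 − 11657 = -38918

-38918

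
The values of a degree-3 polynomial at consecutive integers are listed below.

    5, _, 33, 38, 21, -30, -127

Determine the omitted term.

18

Using the last 5 terms:
5, -17, -51, -97
-22, -34, -46
-12, -12
Constant third difference = -12.
Extend backward: -22 + 12 = -10;  5 + 10 = 15;  33 − 15 = 18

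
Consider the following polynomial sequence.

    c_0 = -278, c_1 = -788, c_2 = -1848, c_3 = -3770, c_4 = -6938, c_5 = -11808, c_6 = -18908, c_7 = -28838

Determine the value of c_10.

-82688

D1: -510, -1060, -1922, -3168, -4870, -7100, -9930
D2: -550, -862, -1246, -1702, -2230, -2830
D3: -312, -384, -456, -528, -600
D4: -72, -72, -72, -72
Constant fourth difference = -72, so extend:
-600 − 72 = -672;  -2830 − 672 = -3502;  -9930 − 3502 = -13432;  -28838 − 13432 = -42270
-672 − 72 = -744;  -3502 − 744 = -4246;  -13432 − 4246 = -17678;  -42270 − 17678 = -59948
-744 − 72 = -816;  -4246 − 816 = -5062;  -17678 − 5062 = -22740;  -59948 − 22740 = -82688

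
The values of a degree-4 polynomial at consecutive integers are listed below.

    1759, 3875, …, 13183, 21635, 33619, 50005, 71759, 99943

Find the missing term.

Using the last 6 terms:
D1: 8452, 11984, 16386, 21754, 28184
D2: 3532, 4402, 5368, 6430
D3: 870, 966, 1062
D4: 96, 96
Constant fourth difference = 96.
Extend backward: 870 − 96 = 774;  3532 − 774 = 2758;  8452 − 2758 = 5694;  13183 − 5694 = 7489

7489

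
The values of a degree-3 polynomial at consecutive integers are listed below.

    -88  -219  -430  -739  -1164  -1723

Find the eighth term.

-3315

D1: -131  -211  -309  -425  -559
D2: -80  -98  -116  -134
D3: -18  -18  -18
Third differences constant at -18.
-134 − 18 = -152;  -559 − 152 = -711;  -1723 − 711 = -2434
-152 − 18 = -170;  -711 − 170 = -881;  -2434 − 881 = -3315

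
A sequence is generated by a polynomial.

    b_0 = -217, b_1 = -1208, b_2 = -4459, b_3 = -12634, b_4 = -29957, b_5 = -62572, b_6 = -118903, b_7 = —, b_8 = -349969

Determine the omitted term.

Using the first 7 terms:
Δ: -991  -3251  -8175  -17323  -32615  -56331
Δ²: -2260  -4924  -9148  -15292  -23716
Δ³: -2664  -4224  -6144  -8424
Δ⁴: -1560  -1920  -2280
Δ⁵: -360  -360
Constant fifth difference = -360.
Extend forward: -2280 − 360 = -2640;  -8424 − 2640 = -11064;  -23716 − 11064 = -34780;  -56331 − 34780 = -91111;  -118903 − 91111 = -210014

-210014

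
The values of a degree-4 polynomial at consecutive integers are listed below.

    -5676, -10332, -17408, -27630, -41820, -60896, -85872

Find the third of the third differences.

Δ: -4656, -7076, -10222, -14190, -19076, -24976
Δ²: -2420, -3146, -3968, -4886, -5900
Δ³: -726, -822, -918, -1014
Δ⁴: -96, -96, -96

-918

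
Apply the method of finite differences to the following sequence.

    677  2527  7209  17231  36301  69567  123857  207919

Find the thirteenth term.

1545629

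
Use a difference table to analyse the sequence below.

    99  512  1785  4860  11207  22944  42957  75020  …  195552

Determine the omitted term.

123915

Using the first 8 terms:
D1: 413  1273  3075  6347  11737  20013  32063
D2: 860  1802  3272  5390  8276  12050
D3: 942  1470  2118  2886  3774
D4: 528  648  768  888
D5: 120  120  120
Constant fifth difference = 120.
Extend forward: 888 + 120 = 1008;  3774 + 1008 = 4782;  12050 + 4782 = 16832;  32063 + 16832 = 48895;  75020 + 48895 = 123915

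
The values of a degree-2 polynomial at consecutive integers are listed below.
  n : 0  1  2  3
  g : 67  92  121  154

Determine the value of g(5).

232

D1: 25  29  33
D2: 4  4
Constant second difference = 4, so extend:
33 + 4 = 37;  154 + 37 = 191
37 + 4 = 41;  191 + 41 = 232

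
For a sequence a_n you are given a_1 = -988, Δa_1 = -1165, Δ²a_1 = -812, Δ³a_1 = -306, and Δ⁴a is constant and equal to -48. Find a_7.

-26998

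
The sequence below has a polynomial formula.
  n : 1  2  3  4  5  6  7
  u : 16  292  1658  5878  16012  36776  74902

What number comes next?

139498

First differences: 276  1366  4220  10134  20764  38126
Second differences: 1090  2854  5914  10630  17362
Third differences: 1764  3060  4716  6732
Fourth differences: 1296  1656  2016
Fifth differences: 360  360
Constant fifth difference = 360, so extend:
2016 + 360 = 2376;  6732 + 2376 = 9108;  17362 + 9108 = 26470;  38126 + 26470 = 64596;  74902 + 64596 = 139498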